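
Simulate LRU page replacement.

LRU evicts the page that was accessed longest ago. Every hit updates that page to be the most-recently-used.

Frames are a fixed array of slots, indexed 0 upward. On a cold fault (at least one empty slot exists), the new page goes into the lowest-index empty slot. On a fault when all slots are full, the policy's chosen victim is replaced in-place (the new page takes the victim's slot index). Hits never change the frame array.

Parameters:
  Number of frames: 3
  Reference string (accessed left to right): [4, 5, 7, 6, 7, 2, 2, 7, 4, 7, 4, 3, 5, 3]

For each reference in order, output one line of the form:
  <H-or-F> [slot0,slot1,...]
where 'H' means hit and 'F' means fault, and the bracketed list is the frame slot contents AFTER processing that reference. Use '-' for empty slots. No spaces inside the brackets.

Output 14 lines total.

F [4,-,-]
F [4,5,-]
F [4,5,7]
F [6,5,7]
H [6,5,7]
F [6,2,7]
H [6,2,7]
H [6,2,7]
F [4,2,7]
H [4,2,7]
H [4,2,7]
F [4,3,7]
F [4,3,5]
H [4,3,5]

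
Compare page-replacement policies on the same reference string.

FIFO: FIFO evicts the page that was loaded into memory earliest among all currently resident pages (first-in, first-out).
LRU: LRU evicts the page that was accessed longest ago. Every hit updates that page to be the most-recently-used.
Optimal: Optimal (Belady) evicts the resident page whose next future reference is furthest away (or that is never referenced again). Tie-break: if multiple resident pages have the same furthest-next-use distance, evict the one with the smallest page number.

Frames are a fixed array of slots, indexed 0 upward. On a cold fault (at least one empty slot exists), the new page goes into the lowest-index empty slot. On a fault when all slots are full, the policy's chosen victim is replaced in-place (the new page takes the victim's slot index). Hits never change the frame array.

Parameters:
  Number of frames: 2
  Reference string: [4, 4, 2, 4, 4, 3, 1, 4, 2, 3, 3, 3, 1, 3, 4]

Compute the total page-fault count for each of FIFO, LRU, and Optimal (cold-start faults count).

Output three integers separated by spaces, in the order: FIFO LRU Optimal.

--- FIFO ---
  step 0: ref 4 -> FAULT, frames=[4,-] (faults so far: 1)
  step 1: ref 4 -> HIT, frames=[4,-] (faults so far: 1)
  step 2: ref 2 -> FAULT, frames=[4,2] (faults so far: 2)
  step 3: ref 4 -> HIT, frames=[4,2] (faults so far: 2)
  step 4: ref 4 -> HIT, frames=[4,2] (faults so far: 2)
  step 5: ref 3 -> FAULT, evict 4, frames=[3,2] (faults so far: 3)
  step 6: ref 1 -> FAULT, evict 2, frames=[3,1] (faults so far: 4)
  step 7: ref 4 -> FAULT, evict 3, frames=[4,1] (faults so far: 5)
  step 8: ref 2 -> FAULT, evict 1, frames=[4,2] (faults so far: 6)
  step 9: ref 3 -> FAULT, evict 4, frames=[3,2] (faults so far: 7)
  step 10: ref 3 -> HIT, frames=[3,2] (faults so far: 7)
  step 11: ref 3 -> HIT, frames=[3,2] (faults so far: 7)
  step 12: ref 1 -> FAULT, evict 2, frames=[3,1] (faults so far: 8)
  step 13: ref 3 -> HIT, frames=[3,1] (faults so far: 8)
  step 14: ref 4 -> FAULT, evict 3, frames=[4,1] (faults so far: 9)
  FIFO total faults: 9
--- LRU ---
  step 0: ref 4 -> FAULT, frames=[4,-] (faults so far: 1)
  step 1: ref 4 -> HIT, frames=[4,-] (faults so far: 1)
  step 2: ref 2 -> FAULT, frames=[4,2] (faults so far: 2)
  step 3: ref 4 -> HIT, frames=[4,2] (faults so far: 2)
  step 4: ref 4 -> HIT, frames=[4,2] (faults so far: 2)
  step 5: ref 3 -> FAULT, evict 2, frames=[4,3] (faults so far: 3)
  step 6: ref 1 -> FAULT, evict 4, frames=[1,3] (faults so far: 4)
  step 7: ref 4 -> FAULT, evict 3, frames=[1,4] (faults so far: 5)
  step 8: ref 2 -> FAULT, evict 1, frames=[2,4] (faults so far: 6)
  step 9: ref 3 -> FAULT, evict 4, frames=[2,3] (faults so far: 7)
  step 10: ref 3 -> HIT, frames=[2,3] (faults so far: 7)
  step 11: ref 3 -> HIT, frames=[2,3] (faults so far: 7)
  step 12: ref 1 -> FAULT, evict 2, frames=[1,3] (faults so far: 8)
  step 13: ref 3 -> HIT, frames=[1,3] (faults so far: 8)
  step 14: ref 4 -> FAULT, evict 1, frames=[4,3] (faults so far: 9)
  LRU total faults: 9
--- Optimal ---
  step 0: ref 4 -> FAULT, frames=[4,-] (faults so far: 1)
  step 1: ref 4 -> HIT, frames=[4,-] (faults so far: 1)
  step 2: ref 2 -> FAULT, frames=[4,2] (faults so far: 2)
  step 3: ref 4 -> HIT, frames=[4,2] (faults so far: 2)
  step 4: ref 4 -> HIT, frames=[4,2] (faults so far: 2)
  step 5: ref 3 -> FAULT, evict 2, frames=[4,3] (faults so far: 3)
  step 6: ref 1 -> FAULT, evict 3, frames=[4,1] (faults so far: 4)
  step 7: ref 4 -> HIT, frames=[4,1] (faults so far: 4)
  step 8: ref 2 -> FAULT, evict 4, frames=[2,1] (faults so far: 5)
  step 9: ref 3 -> FAULT, evict 2, frames=[3,1] (faults so far: 6)
  step 10: ref 3 -> HIT, frames=[3,1] (faults so far: 6)
  step 11: ref 3 -> HIT, frames=[3,1] (faults so far: 6)
  step 12: ref 1 -> HIT, frames=[3,1] (faults so far: 6)
  step 13: ref 3 -> HIT, frames=[3,1] (faults so far: 6)
  step 14: ref 4 -> FAULT, evict 1, frames=[3,4] (faults so far: 7)
  Optimal total faults: 7

Answer: 9 9 7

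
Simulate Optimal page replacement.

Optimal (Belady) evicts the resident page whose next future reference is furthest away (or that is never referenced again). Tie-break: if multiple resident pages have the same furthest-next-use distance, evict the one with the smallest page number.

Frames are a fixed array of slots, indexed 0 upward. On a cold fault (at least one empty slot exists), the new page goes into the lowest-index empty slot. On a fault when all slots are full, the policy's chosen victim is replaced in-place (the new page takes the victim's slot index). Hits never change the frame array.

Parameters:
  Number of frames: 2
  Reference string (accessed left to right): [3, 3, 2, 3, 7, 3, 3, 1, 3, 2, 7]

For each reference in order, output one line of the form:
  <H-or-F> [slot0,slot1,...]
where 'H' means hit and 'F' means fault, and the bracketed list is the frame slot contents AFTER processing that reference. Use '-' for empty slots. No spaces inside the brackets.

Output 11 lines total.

F [3,-]
H [3,-]
F [3,2]
H [3,2]
F [3,7]
H [3,7]
H [3,7]
F [3,1]
H [3,1]
F [3,2]
F [3,7]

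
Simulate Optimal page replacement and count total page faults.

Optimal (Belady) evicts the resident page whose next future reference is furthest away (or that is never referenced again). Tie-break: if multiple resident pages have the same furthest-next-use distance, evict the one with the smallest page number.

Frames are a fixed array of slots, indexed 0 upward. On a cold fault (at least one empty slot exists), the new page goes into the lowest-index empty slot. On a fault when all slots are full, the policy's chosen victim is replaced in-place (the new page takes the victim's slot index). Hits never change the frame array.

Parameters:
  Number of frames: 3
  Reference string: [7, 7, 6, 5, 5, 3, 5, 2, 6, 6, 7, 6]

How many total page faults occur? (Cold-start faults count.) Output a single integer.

Answer: 6

Derivation:
Step 0: ref 7 → FAULT, frames=[7,-,-]
Step 1: ref 7 → HIT, frames=[7,-,-]
Step 2: ref 6 → FAULT, frames=[7,6,-]
Step 3: ref 5 → FAULT, frames=[7,6,5]
Step 4: ref 5 → HIT, frames=[7,6,5]
Step 5: ref 3 → FAULT (evict 7), frames=[3,6,5]
Step 6: ref 5 → HIT, frames=[3,6,5]
Step 7: ref 2 → FAULT (evict 3), frames=[2,6,5]
Step 8: ref 6 → HIT, frames=[2,6,5]
Step 9: ref 6 → HIT, frames=[2,6,5]
Step 10: ref 7 → FAULT (evict 2), frames=[7,6,5]
Step 11: ref 6 → HIT, frames=[7,6,5]
Total faults: 6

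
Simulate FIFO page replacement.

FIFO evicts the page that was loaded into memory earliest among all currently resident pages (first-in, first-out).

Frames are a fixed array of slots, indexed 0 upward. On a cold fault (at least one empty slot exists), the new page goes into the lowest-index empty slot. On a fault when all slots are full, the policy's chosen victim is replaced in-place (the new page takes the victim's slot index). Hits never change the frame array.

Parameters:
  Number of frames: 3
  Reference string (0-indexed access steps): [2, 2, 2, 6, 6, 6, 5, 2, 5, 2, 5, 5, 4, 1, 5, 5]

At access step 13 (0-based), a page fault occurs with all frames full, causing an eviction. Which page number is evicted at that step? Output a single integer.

Step 0: ref 2 -> FAULT, frames=[2,-,-]
Step 1: ref 2 -> HIT, frames=[2,-,-]
Step 2: ref 2 -> HIT, frames=[2,-,-]
Step 3: ref 6 -> FAULT, frames=[2,6,-]
Step 4: ref 6 -> HIT, frames=[2,6,-]
Step 5: ref 6 -> HIT, frames=[2,6,-]
Step 6: ref 5 -> FAULT, frames=[2,6,5]
Step 7: ref 2 -> HIT, frames=[2,6,5]
Step 8: ref 5 -> HIT, frames=[2,6,5]
Step 9: ref 2 -> HIT, frames=[2,6,5]
Step 10: ref 5 -> HIT, frames=[2,6,5]
Step 11: ref 5 -> HIT, frames=[2,6,5]
Step 12: ref 4 -> FAULT, evict 2, frames=[4,6,5]
Step 13: ref 1 -> FAULT, evict 6, frames=[4,1,5]
At step 13: evicted page 6

Answer: 6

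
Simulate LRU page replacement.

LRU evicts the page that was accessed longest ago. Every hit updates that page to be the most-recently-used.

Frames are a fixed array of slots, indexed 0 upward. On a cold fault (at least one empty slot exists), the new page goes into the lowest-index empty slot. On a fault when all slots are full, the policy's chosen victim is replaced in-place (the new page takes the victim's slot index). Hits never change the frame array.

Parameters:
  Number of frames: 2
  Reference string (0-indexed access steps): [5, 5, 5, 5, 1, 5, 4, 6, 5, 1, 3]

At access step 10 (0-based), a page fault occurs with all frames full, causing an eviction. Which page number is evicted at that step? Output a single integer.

Answer: 5

Derivation:
Step 0: ref 5 -> FAULT, frames=[5,-]
Step 1: ref 5 -> HIT, frames=[5,-]
Step 2: ref 5 -> HIT, frames=[5,-]
Step 3: ref 5 -> HIT, frames=[5,-]
Step 4: ref 1 -> FAULT, frames=[5,1]
Step 5: ref 5 -> HIT, frames=[5,1]
Step 6: ref 4 -> FAULT, evict 1, frames=[5,4]
Step 7: ref 6 -> FAULT, evict 5, frames=[6,4]
Step 8: ref 5 -> FAULT, evict 4, frames=[6,5]
Step 9: ref 1 -> FAULT, evict 6, frames=[1,5]
Step 10: ref 3 -> FAULT, evict 5, frames=[1,3]
At step 10: evicted page 5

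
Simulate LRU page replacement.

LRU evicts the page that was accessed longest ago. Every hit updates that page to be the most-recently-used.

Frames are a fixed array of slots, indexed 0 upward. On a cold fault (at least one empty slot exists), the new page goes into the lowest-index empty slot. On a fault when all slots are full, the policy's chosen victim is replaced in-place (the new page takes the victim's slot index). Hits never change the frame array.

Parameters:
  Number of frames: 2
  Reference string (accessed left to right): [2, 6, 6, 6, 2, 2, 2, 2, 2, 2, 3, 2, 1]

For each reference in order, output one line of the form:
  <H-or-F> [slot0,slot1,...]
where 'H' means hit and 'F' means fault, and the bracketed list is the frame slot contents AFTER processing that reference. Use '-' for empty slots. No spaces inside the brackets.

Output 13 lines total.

F [2,-]
F [2,6]
H [2,6]
H [2,6]
H [2,6]
H [2,6]
H [2,6]
H [2,6]
H [2,6]
H [2,6]
F [2,3]
H [2,3]
F [2,1]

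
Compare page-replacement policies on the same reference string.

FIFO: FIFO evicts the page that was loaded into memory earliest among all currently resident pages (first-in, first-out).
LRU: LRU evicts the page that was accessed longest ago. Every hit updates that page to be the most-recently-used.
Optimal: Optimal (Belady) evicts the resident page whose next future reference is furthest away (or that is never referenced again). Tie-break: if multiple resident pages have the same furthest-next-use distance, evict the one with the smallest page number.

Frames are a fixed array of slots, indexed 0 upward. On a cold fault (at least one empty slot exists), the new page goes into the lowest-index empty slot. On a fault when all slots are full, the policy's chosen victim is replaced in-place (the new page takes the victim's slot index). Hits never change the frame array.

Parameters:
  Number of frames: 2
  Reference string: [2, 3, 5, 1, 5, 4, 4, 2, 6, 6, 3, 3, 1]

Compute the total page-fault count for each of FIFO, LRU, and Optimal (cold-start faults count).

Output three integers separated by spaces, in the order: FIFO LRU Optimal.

Answer: 9 9 8

Derivation:
--- FIFO ---
  step 0: ref 2 -> FAULT, frames=[2,-] (faults so far: 1)
  step 1: ref 3 -> FAULT, frames=[2,3] (faults so far: 2)
  step 2: ref 5 -> FAULT, evict 2, frames=[5,3] (faults so far: 3)
  step 3: ref 1 -> FAULT, evict 3, frames=[5,1] (faults so far: 4)
  step 4: ref 5 -> HIT, frames=[5,1] (faults so far: 4)
  step 5: ref 4 -> FAULT, evict 5, frames=[4,1] (faults so far: 5)
  step 6: ref 4 -> HIT, frames=[4,1] (faults so far: 5)
  step 7: ref 2 -> FAULT, evict 1, frames=[4,2] (faults so far: 6)
  step 8: ref 6 -> FAULT, evict 4, frames=[6,2] (faults so far: 7)
  step 9: ref 6 -> HIT, frames=[6,2] (faults so far: 7)
  step 10: ref 3 -> FAULT, evict 2, frames=[6,3] (faults so far: 8)
  step 11: ref 3 -> HIT, frames=[6,3] (faults so far: 8)
  step 12: ref 1 -> FAULT, evict 6, frames=[1,3] (faults so far: 9)
  FIFO total faults: 9
--- LRU ---
  step 0: ref 2 -> FAULT, frames=[2,-] (faults so far: 1)
  step 1: ref 3 -> FAULT, frames=[2,3] (faults so far: 2)
  step 2: ref 5 -> FAULT, evict 2, frames=[5,3] (faults so far: 3)
  step 3: ref 1 -> FAULT, evict 3, frames=[5,1] (faults so far: 4)
  step 4: ref 5 -> HIT, frames=[5,1] (faults so far: 4)
  step 5: ref 4 -> FAULT, evict 1, frames=[5,4] (faults so far: 5)
  step 6: ref 4 -> HIT, frames=[5,4] (faults so far: 5)
  step 7: ref 2 -> FAULT, evict 5, frames=[2,4] (faults so far: 6)
  step 8: ref 6 -> FAULT, evict 4, frames=[2,6] (faults so far: 7)
  step 9: ref 6 -> HIT, frames=[2,6] (faults so far: 7)
  step 10: ref 3 -> FAULT, evict 2, frames=[3,6] (faults so far: 8)
  step 11: ref 3 -> HIT, frames=[3,6] (faults so far: 8)
  step 12: ref 1 -> FAULT, evict 6, frames=[3,1] (faults so far: 9)
  LRU total faults: 9
--- Optimal ---
  step 0: ref 2 -> FAULT, frames=[2,-] (faults so far: 1)
  step 1: ref 3 -> FAULT, frames=[2,3] (faults so far: 2)
  step 2: ref 5 -> FAULT, evict 3, frames=[2,5] (faults so far: 3)
  step 3: ref 1 -> FAULT, evict 2, frames=[1,5] (faults so far: 4)
  step 4: ref 5 -> HIT, frames=[1,5] (faults so far: 4)
  step 5: ref 4 -> FAULT, evict 5, frames=[1,4] (faults so far: 5)
  step 6: ref 4 -> HIT, frames=[1,4] (faults so far: 5)
  step 7: ref 2 -> FAULT, evict 4, frames=[1,2] (faults so far: 6)
  step 8: ref 6 -> FAULT, evict 2, frames=[1,6] (faults so far: 7)
  step 9: ref 6 -> HIT, frames=[1,6] (faults so far: 7)
  step 10: ref 3 -> FAULT, evict 6, frames=[1,3] (faults so far: 8)
  step 11: ref 3 -> HIT, frames=[1,3] (faults so far: 8)
  step 12: ref 1 -> HIT, frames=[1,3] (faults so far: 8)
  Optimal total faults: 8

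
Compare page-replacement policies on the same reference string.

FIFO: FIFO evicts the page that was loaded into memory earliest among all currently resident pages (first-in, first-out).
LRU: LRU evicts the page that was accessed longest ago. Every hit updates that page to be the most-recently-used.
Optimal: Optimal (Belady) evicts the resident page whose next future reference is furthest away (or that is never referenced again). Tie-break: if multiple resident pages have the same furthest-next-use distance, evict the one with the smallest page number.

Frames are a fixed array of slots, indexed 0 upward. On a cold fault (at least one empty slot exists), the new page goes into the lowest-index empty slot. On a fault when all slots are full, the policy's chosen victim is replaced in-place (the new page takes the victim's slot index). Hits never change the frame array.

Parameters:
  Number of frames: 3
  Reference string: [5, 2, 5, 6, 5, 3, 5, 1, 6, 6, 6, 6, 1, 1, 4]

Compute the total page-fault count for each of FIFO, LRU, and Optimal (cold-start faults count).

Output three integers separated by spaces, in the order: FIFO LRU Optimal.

--- FIFO ---
  step 0: ref 5 -> FAULT, frames=[5,-,-] (faults so far: 1)
  step 1: ref 2 -> FAULT, frames=[5,2,-] (faults so far: 2)
  step 2: ref 5 -> HIT, frames=[5,2,-] (faults so far: 2)
  step 3: ref 6 -> FAULT, frames=[5,2,6] (faults so far: 3)
  step 4: ref 5 -> HIT, frames=[5,2,6] (faults so far: 3)
  step 5: ref 3 -> FAULT, evict 5, frames=[3,2,6] (faults so far: 4)
  step 6: ref 5 -> FAULT, evict 2, frames=[3,5,6] (faults so far: 5)
  step 7: ref 1 -> FAULT, evict 6, frames=[3,5,1] (faults so far: 6)
  step 8: ref 6 -> FAULT, evict 3, frames=[6,5,1] (faults so far: 7)
  step 9: ref 6 -> HIT, frames=[6,5,1] (faults so far: 7)
  step 10: ref 6 -> HIT, frames=[6,5,1] (faults so far: 7)
  step 11: ref 6 -> HIT, frames=[6,5,1] (faults so far: 7)
  step 12: ref 1 -> HIT, frames=[6,5,1] (faults so far: 7)
  step 13: ref 1 -> HIT, frames=[6,5,1] (faults so far: 7)
  step 14: ref 4 -> FAULT, evict 5, frames=[6,4,1] (faults so far: 8)
  FIFO total faults: 8
--- LRU ---
  step 0: ref 5 -> FAULT, frames=[5,-,-] (faults so far: 1)
  step 1: ref 2 -> FAULT, frames=[5,2,-] (faults so far: 2)
  step 2: ref 5 -> HIT, frames=[5,2,-] (faults so far: 2)
  step 3: ref 6 -> FAULT, frames=[5,2,6] (faults so far: 3)
  step 4: ref 5 -> HIT, frames=[5,2,6] (faults so far: 3)
  step 5: ref 3 -> FAULT, evict 2, frames=[5,3,6] (faults so far: 4)
  step 6: ref 5 -> HIT, frames=[5,3,6] (faults so far: 4)
  step 7: ref 1 -> FAULT, evict 6, frames=[5,3,1] (faults so far: 5)
  step 8: ref 6 -> FAULT, evict 3, frames=[5,6,1] (faults so far: 6)
  step 9: ref 6 -> HIT, frames=[5,6,1] (faults so far: 6)
  step 10: ref 6 -> HIT, frames=[5,6,1] (faults so far: 6)
  step 11: ref 6 -> HIT, frames=[5,6,1] (faults so far: 6)
  step 12: ref 1 -> HIT, frames=[5,6,1] (faults so far: 6)
  step 13: ref 1 -> HIT, frames=[5,6,1] (faults so far: 6)
  step 14: ref 4 -> FAULT, evict 5, frames=[4,6,1] (faults so far: 7)
  LRU total faults: 7
--- Optimal ---
  step 0: ref 5 -> FAULT, frames=[5,-,-] (faults so far: 1)
  step 1: ref 2 -> FAULT, frames=[5,2,-] (faults so far: 2)
  step 2: ref 5 -> HIT, frames=[5,2,-] (faults so far: 2)
  step 3: ref 6 -> FAULT, frames=[5,2,6] (faults so far: 3)
  step 4: ref 5 -> HIT, frames=[5,2,6] (faults so far: 3)
  step 5: ref 3 -> FAULT, evict 2, frames=[5,3,6] (faults so far: 4)
  step 6: ref 5 -> HIT, frames=[5,3,6] (faults so far: 4)
  step 7: ref 1 -> FAULT, evict 3, frames=[5,1,6] (faults so far: 5)
  step 8: ref 6 -> HIT, frames=[5,1,6] (faults so far: 5)
  step 9: ref 6 -> HIT, frames=[5,1,6] (faults so far: 5)
  step 10: ref 6 -> HIT, frames=[5,1,6] (faults so far: 5)
  step 11: ref 6 -> HIT, frames=[5,1,6] (faults so far: 5)
  step 12: ref 1 -> HIT, frames=[5,1,6] (faults so far: 5)
  step 13: ref 1 -> HIT, frames=[5,1,6] (faults so far: 5)
  step 14: ref 4 -> FAULT, evict 1, frames=[5,4,6] (faults so far: 6)
  Optimal total faults: 6

Answer: 8 7 6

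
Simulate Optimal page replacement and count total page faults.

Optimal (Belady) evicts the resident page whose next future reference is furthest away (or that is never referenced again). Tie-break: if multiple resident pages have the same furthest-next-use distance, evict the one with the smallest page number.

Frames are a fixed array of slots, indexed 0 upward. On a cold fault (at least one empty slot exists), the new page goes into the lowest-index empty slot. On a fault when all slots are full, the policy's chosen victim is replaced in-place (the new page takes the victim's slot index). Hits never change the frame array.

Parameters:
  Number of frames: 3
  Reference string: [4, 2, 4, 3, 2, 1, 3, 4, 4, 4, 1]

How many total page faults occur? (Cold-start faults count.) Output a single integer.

Answer: 4

Derivation:
Step 0: ref 4 → FAULT, frames=[4,-,-]
Step 1: ref 2 → FAULT, frames=[4,2,-]
Step 2: ref 4 → HIT, frames=[4,2,-]
Step 3: ref 3 → FAULT, frames=[4,2,3]
Step 4: ref 2 → HIT, frames=[4,2,3]
Step 5: ref 1 → FAULT (evict 2), frames=[4,1,3]
Step 6: ref 3 → HIT, frames=[4,1,3]
Step 7: ref 4 → HIT, frames=[4,1,3]
Step 8: ref 4 → HIT, frames=[4,1,3]
Step 9: ref 4 → HIT, frames=[4,1,3]
Step 10: ref 1 → HIT, frames=[4,1,3]
Total faults: 4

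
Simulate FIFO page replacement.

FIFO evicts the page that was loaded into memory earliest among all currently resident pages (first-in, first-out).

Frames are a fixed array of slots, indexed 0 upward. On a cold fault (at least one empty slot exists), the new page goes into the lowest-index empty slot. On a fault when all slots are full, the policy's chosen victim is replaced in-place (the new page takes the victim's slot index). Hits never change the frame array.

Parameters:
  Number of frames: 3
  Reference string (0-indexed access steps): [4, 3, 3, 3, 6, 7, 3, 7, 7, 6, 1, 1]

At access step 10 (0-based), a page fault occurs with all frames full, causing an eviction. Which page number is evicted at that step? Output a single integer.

Answer: 3

Derivation:
Step 0: ref 4 -> FAULT, frames=[4,-,-]
Step 1: ref 3 -> FAULT, frames=[4,3,-]
Step 2: ref 3 -> HIT, frames=[4,3,-]
Step 3: ref 3 -> HIT, frames=[4,3,-]
Step 4: ref 6 -> FAULT, frames=[4,3,6]
Step 5: ref 7 -> FAULT, evict 4, frames=[7,3,6]
Step 6: ref 3 -> HIT, frames=[7,3,6]
Step 7: ref 7 -> HIT, frames=[7,3,6]
Step 8: ref 7 -> HIT, frames=[7,3,6]
Step 9: ref 6 -> HIT, frames=[7,3,6]
Step 10: ref 1 -> FAULT, evict 3, frames=[7,1,6]
At step 10: evicted page 3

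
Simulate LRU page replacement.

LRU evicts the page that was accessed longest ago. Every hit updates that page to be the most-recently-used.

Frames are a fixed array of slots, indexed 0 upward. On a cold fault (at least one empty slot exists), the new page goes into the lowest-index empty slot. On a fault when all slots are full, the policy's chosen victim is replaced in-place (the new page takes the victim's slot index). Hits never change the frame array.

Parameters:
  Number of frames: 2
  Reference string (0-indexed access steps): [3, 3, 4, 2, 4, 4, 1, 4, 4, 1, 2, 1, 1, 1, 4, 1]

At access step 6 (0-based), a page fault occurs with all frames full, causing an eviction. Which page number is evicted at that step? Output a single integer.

Step 0: ref 3 -> FAULT, frames=[3,-]
Step 1: ref 3 -> HIT, frames=[3,-]
Step 2: ref 4 -> FAULT, frames=[3,4]
Step 3: ref 2 -> FAULT, evict 3, frames=[2,4]
Step 4: ref 4 -> HIT, frames=[2,4]
Step 5: ref 4 -> HIT, frames=[2,4]
Step 6: ref 1 -> FAULT, evict 2, frames=[1,4]
At step 6: evicted page 2

Answer: 2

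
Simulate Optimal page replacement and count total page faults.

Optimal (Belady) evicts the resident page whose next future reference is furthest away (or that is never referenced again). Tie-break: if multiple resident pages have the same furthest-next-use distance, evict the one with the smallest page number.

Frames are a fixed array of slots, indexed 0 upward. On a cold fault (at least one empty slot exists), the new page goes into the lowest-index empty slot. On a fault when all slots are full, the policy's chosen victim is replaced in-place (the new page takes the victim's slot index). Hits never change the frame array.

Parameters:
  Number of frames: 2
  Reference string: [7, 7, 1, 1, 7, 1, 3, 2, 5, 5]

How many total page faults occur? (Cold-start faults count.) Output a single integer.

Step 0: ref 7 → FAULT, frames=[7,-]
Step 1: ref 7 → HIT, frames=[7,-]
Step 2: ref 1 → FAULT, frames=[7,1]
Step 3: ref 1 → HIT, frames=[7,1]
Step 4: ref 7 → HIT, frames=[7,1]
Step 5: ref 1 → HIT, frames=[7,1]
Step 6: ref 3 → FAULT (evict 1), frames=[7,3]
Step 7: ref 2 → FAULT (evict 3), frames=[7,2]
Step 8: ref 5 → FAULT (evict 2), frames=[7,5]
Step 9: ref 5 → HIT, frames=[7,5]
Total faults: 5

Answer: 5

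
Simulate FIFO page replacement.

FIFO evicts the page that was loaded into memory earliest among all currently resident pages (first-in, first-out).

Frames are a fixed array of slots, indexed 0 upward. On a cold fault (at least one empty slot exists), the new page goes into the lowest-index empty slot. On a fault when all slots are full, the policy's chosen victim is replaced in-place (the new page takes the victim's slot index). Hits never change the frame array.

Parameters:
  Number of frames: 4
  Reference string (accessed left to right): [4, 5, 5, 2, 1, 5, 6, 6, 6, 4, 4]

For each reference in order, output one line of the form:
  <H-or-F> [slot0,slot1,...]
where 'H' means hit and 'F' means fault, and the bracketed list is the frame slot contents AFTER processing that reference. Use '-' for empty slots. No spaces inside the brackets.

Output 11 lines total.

F [4,-,-,-]
F [4,5,-,-]
H [4,5,-,-]
F [4,5,2,-]
F [4,5,2,1]
H [4,5,2,1]
F [6,5,2,1]
H [6,5,2,1]
H [6,5,2,1]
F [6,4,2,1]
H [6,4,2,1]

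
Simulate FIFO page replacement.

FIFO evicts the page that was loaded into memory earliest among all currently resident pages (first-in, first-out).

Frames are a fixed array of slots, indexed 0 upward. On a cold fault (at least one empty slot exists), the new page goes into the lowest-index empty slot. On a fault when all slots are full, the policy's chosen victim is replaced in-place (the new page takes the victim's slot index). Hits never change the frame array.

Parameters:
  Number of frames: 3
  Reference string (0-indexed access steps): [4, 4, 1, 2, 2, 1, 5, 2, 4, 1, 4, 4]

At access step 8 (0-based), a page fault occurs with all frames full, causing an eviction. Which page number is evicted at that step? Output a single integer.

Step 0: ref 4 -> FAULT, frames=[4,-,-]
Step 1: ref 4 -> HIT, frames=[4,-,-]
Step 2: ref 1 -> FAULT, frames=[4,1,-]
Step 3: ref 2 -> FAULT, frames=[4,1,2]
Step 4: ref 2 -> HIT, frames=[4,1,2]
Step 5: ref 1 -> HIT, frames=[4,1,2]
Step 6: ref 5 -> FAULT, evict 4, frames=[5,1,2]
Step 7: ref 2 -> HIT, frames=[5,1,2]
Step 8: ref 4 -> FAULT, evict 1, frames=[5,4,2]
At step 8: evicted page 1

Answer: 1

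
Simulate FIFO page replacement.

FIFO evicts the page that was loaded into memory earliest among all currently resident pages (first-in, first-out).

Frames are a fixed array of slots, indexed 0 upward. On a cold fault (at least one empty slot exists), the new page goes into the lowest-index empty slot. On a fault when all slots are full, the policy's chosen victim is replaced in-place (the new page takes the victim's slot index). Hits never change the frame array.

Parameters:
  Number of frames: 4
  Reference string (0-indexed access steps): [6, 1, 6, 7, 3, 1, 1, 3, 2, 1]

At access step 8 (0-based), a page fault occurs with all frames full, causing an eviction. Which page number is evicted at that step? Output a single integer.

Step 0: ref 6 -> FAULT, frames=[6,-,-,-]
Step 1: ref 1 -> FAULT, frames=[6,1,-,-]
Step 2: ref 6 -> HIT, frames=[6,1,-,-]
Step 3: ref 7 -> FAULT, frames=[6,1,7,-]
Step 4: ref 3 -> FAULT, frames=[6,1,7,3]
Step 5: ref 1 -> HIT, frames=[6,1,7,3]
Step 6: ref 1 -> HIT, frames=[6,1,7,3]
Step 7: ref 3 -> HIT, frames=[6,1,7,3]
Step 8: ref 2 -> FAULT, evict 6, frames=[2,1,7,3]
At step 8: evicted page 6

Answer: 6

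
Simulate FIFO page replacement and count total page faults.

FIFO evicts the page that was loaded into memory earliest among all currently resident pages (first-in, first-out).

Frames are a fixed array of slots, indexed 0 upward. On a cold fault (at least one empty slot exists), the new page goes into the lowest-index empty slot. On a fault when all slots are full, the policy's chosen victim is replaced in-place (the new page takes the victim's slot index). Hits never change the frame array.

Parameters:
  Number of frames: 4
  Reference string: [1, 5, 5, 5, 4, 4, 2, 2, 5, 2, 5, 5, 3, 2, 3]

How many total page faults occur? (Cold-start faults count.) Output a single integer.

Step 0: ref 1 → FAULT, frames=[1,-,-,-]
Step 1: ref 5 → FAULT, frames=[1,5,-,-]
Step 2: ref 5 → HIT, frames=[1,5,-,-]
Step 3: ref 5 → HIT, frames=[1,5,-,-]
Step 4: ref 4 → FAULT, frames=[1,5,4,-]
Step 5: ref 4 → HIT, frames=[1,5,4,-]
Step 6: ref 2 → FAULT, frames=[1,5,4,2]
Step 7: ref 2 → HIT, frames=[1,5,4,2]
Step 8: ref 5 → HIT, frames=[1,5,4,2]
Step 9: ref 2 → HIT, frames=[1,5,4,2]
Step 10: ref 5 → HIT, frames=[1,5,4,2]
Step 11: ref 5 → HIT, frames=[1,5,4,2]
Step 12: ref 3 → FAULT (evict 1), frames=[3,5,4,2]
Step 13: ref 2 → HIT, frames=[3,5,4,2]
Step 14: ref 3 → HIT, frames=[3,5,4,2]
Total faults: 5

Answer: 5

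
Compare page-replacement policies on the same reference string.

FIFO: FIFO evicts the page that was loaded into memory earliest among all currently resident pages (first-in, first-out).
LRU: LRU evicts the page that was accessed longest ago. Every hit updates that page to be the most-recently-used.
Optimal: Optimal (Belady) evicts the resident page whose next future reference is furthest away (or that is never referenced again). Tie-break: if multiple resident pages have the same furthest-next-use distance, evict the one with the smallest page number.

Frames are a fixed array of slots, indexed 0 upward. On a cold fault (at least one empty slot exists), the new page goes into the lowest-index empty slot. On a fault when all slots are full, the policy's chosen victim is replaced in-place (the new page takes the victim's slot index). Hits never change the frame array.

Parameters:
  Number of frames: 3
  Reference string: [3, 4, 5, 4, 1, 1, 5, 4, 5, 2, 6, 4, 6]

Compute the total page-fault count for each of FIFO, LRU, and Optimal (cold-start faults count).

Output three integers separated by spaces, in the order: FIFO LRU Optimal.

--- FIFO ---
  step 0: ref 3 -> FAULT, frames=[3,-,-] (faults so far: 1)
  step 1: ref 4 -> FAULT, frames=[3,4,-] (faults so far: 2)
  step 2: ref 5 -> FAULT, frames=[3,4,5] (faults so far: 3)
  step 3: ref 4 -> HIT, frames=[3,4,5] (faults so far: 3)
  step 4: ref 1 -> FAULT, evict 3, frames=[1,4,5] (faults so far: 4)
  step 5: ref 1 -> HIT, frames=[1,4,5] (faults so far: 4)
  step 6: ref 5 -> HIT, frames=[1,4,5] (faults so far: 4)
  step 7: ref 4 -> HIT, frames=[1,4,5] (faults so far: 4)
  step 8: ref 5 -> HIT, frames=[1,4,5] (faults so far: 4)
  step 9: ref 2 -> FAULT, evict 4, frames=[1,2,5] (faults so far: 5)
  step 10: ref 6 -> FAULT, evict 5, frames=[1,2,6] (faults so far: 6)
  step 11: ref 4 -> FAULT, evict 1, frames=[4,2,6] (faults so far: 7)
  step 12: ref 6 -> HIT, frames=[4,2,6] (faults so far: 7)
  FIFO total faults: 7
--- LRU ---
  step 0: ref 3 -> FAULT, frames=[3,-,-] (faults so far: 1)
  step 1: ref 4 -> FAULT, frames=[3,4,-] (faults so far: 2)
  step 2: ref 5 -> FAULT, frames=[3,4,5] (faults so far: 3)
  step 3: ref 4 -> HIT, frames=[3,4,5] (faults so far: 3)
  step 4: ref 1 -> FAULT, evict 3, frames=[1,4,5] (faults so far: 4)
  step 5: ref 1 -> HIT, frames=[1,4,5] (faults so far: 4)
  step 6: ref 5 -> HIT, frames=[1,4,5] (faults so far: 4)
  step 7: ref 4 -> HIT, frames=[1,4,5] (faults so far: 4)
  step 8: ref 5 -> HIT, frames=[1,4,5] (faults so far: 4)
  step 9: ref 2 -> FAULT, evict 1, frames=[2,4,5] (faults so far: 5)
  step 10: ref 6 -> FAULT, evict 4, frames=[2,6,5] (faults so far: 6)
  step 11: ref 4 -> FAULT, evict 5, frames=[2,6,4] (faults so far: 7)
  step 12: ref 6 -> HIT, frames=[2,6,4] (faults so far: 7)
  LRU total faults: 7
--- Optimal ---
  step 0: ref 3 -> FAULT, frames=[3,-,-] (faults so far: 1)
  step 1: ref 4 -> FAULT, frames=[3,4,-] (faults so far: 2)
  step 2: ref 5 -> FAULT, frames=[3,4,5] (faults so far: 3)
  step 3: ref 4 -> HIT, frames=[3,4,5] (faults so far: 3)
  step 4: ref 1 -> FAULT, evict 3, frames=[1,4,5] (faults so far: 4)
  step 5: ref 1 -> HIT, frames=[1,4,5] (faults so far: 4)
  step 6: ref 5 -> HIT, frames=[1,4,5] (faults so far: 4)
  step 7: ref 4 -> HIT, frames=[1,4,5] (faults so far: 4)
  step 8: ref 5 -> HIT, frames=[1,4,5] (faults so far: 4)
  step 9: ref 2 -> FAULT, evict 1, frames=[2,4,5] (faults so far: 5)
  step 10: ref 6 -> FAULT, evict 2, frames=[6,4,5] (faults so far: 6)
  step 11: ref 4 -> HIT, frames=[6,4,5] (faults so far: 6)
  step 12: ref 6 -> HIT, frames=[6,4,5] (faults so far: 6)
  Optimal total faults: 6

Answer: 7 7 6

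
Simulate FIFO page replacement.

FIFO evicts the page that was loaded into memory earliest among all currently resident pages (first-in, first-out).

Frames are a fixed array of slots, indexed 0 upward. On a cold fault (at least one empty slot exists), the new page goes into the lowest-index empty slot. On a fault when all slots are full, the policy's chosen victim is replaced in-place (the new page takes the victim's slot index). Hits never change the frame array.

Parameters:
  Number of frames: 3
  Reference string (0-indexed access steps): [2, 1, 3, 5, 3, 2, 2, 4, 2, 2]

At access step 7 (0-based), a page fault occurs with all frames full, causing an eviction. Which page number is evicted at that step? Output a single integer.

Step 0: ref 2 -> FAULT, frames=[2,-,-]
Step 1: ref 1 -> FAULT, frames=[2,1,-]
Step 2: ref 3 -> FAULT, frames=[2,1,3]
Step 3: ref 5 -> FAULT, evict 2, frames=[5,1,3]
Step 4: ref 3 -> HIT, frames=[5,1,3]
Step 5: ref 2 -> FAULT, evict 1, frames=[5,2,3]
Step 6: ref 2 -> HIT, frames=[5,2,3]
Step 7: ref 4 -> FAULT, evict 3, frames=[5,2,4]
At step 7: evicted page 3

Answer: 3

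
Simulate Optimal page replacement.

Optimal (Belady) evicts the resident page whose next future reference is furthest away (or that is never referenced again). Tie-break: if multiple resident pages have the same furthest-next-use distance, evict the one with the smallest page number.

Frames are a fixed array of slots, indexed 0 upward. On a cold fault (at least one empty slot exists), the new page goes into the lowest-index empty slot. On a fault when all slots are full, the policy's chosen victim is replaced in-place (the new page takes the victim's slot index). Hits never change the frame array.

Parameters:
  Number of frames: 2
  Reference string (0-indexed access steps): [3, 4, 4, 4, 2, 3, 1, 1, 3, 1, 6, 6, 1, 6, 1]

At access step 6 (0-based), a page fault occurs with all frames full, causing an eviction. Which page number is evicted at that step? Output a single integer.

Answer: 2

Derivation:
Step 0: ref 3 -> FAULT, frames=[3,-]
Step 1: ref 4 -> FAULT, frames=[3,4]
Step 2: ref 4 -> HIT, frames=[3,4]
Step 3: ref 4 -> HIT, frames=[3,4]
Step 4: ref 2 -> FAULT, evict 4, frames=[3,2]
Step 5: ref 3 -> HIT, frames=[3,2]
Step 6: ref 1 -> FAULT, evict 2, frames=[3,1]
At step 6: evicted page 2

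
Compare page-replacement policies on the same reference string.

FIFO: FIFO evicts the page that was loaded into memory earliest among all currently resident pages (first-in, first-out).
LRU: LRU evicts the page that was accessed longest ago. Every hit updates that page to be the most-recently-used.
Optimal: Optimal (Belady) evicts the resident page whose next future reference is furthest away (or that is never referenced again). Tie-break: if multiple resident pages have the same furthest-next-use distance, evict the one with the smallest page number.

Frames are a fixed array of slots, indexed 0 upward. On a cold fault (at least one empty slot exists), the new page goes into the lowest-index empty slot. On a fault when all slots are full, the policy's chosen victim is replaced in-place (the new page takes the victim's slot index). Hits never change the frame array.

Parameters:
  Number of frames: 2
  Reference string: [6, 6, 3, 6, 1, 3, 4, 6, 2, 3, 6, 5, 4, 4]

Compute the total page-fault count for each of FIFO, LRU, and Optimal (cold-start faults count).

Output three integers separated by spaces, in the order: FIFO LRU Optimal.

--- FIFO ---
  step 0: ref 6 -> FAULT, frames=[6,-] (faults so far: 1)
  step 1: ref 6 -> HIT, frames=[6,-] (faults so far: 1)
  step 2: ref 3 -> FAULT, frames=[6,3] (faults so far: 2)
  step 3: ref 6 -> HIT, frames=[6,3] (faults so far: 2)
  step 4: ref 1 -> FAULT, evict 6, frames=[1,3] (faults so far: 3)
  step 5: ref 3 -> HIT, frames=[1,3] (faults so far: 3)
  step 6: ref 4 -> FAULT, evict 3, frames=[1,4] (faults so far: 4)
  step 7: ref 6 -> FAULT, evict 1, frames=[6,4] (faults so far: 5)
  step 8: ref 2 -> FAULT, evict 4, frames=[6,2] (faults so far: 6)
  step 9: ref 3 -> FAULT, evict 6, frames=[3,2] (faults so far: 7)
  step 10: ref 6 -> FAULT, evict 2, frames=[3,6] (faults so far: 8)
  step 11: ref 5 -> FAULT, evict 3, frames=[5,6] (faults so far: 9)
  step 12: ref 4 -> FAULT, evict 6, frames=[5,4] (faults so far: 10)
  step 13: ref 4 -> HIT, frames=[5,4] (faults so far: 10)
  FIFO total faults: 10
--- LRU ---
  step 0: ref 6 -> FAULT, frames=[6,-] (faults so far: 1)
  step 1: ref 6 -> HIT, frames=[6,-] (faults so far: 1)
  step 2: ref 3 -> FAULT, frames=[6,3] (faults so far: 2)
  step 3: ref 6 -> HIT, frames=[6,3] (faults so far: 2)
  step 4: ref 1 -> FAULT, evict 3, frames=[6,1] (faults so far: 3)
  step 5: ref 3 -> FAULT, evict 6, frames=[3,1] (faults so far: 4)
  step 6: ref 4 -> FAULT, evict 1, frames=[3,4] (faults so far: 5)
  step 7: ref 6 -> FAULT, evict 3, frames=[6,4] (faults so far: 6)
  step 8: ref 2 -> FAULT, evict 4, frames=[6,2] (faults so far: 7)
  step 9: ref 3 -> FAULT, evict 6, frames=[3,2] (faults so far: 8)
  step 10: ref 6 -> FAULT, evict 2, frames=[3,6] (faults so far: 9)
  step 11: ref 5 -> FAULT, evict 3, frames=[5,6] (faults so far: 10)
  step 12: ref 4 -> FAULT, evict 6, frames=[5,4] (faults so far: 11)
  step 13: ref 4 -> HIT, frames=[5,4] (faults so far: 11)
  LRU total faults: 11
--- Optimal ---
  step 0: ref 6 -> FAULT, frames=[6,-] (faults so far: 1)
  step 1: ref 6 -> HIT, frames=[6,-] (faults so far: 1)
  step 2: ref 3 -> FAULT, frames=[6,3] (faults so far: 2)
  step 3: ref 6 -> HIT, frames=[6,3] (faults so far: 2)
  step 4: ref 1 -> FAULT, evict 6, frames=[1,3] (faults so far: 3)
  step 5: ref 3 -> HIT, frames=[1,3] (faults so far: 3)
  step 6: ref 4 -> FAULT, evict 1, frames=[4,3] (faults so far: 4)
  step 7: ref 6 -> FAULT, evict 4, frames=[6,3] (faults so far: 5)
  step 8: ref 2 -> FAULT, evict 6, frames=[2,3] (faults so far: 6)
  step 9: ref 3 -> HIT, frames=[2,3] (faults so far: 6)
  step 10: ref 6 -> FAULT, evict 2, frames=[6,3] (faults so far: 7)
  step 11: ref 5 -> FAULT, evict 3, frames=[6,5] (faults so far: 8)
  step 12: ref 4 -> FAULT, evict 5, frames=[6,4] (faults so far: 9)
  step 13: ref 4 -> HIT, frames=[6,4] (faults so far: 9)
  Optimal total faults: 9

Answer: 10 11 9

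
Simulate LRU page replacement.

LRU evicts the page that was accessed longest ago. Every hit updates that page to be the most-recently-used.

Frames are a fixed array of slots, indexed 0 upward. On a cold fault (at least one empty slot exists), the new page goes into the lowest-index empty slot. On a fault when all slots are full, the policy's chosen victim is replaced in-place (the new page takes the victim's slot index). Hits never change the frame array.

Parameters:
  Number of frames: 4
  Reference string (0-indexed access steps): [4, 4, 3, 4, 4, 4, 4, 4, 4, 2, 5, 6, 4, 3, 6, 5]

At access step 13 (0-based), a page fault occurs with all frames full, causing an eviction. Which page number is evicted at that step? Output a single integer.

Step 0: ref 4 -> FAULT, frames=[4,-,-,-]
Step 1: ref 4 -> HIT, frames=[4,-,-,-]
Step 2: ref 3 -> FAULT, frames=[4,3,-,-]
Step 3: ref 4 -> HIT, frames=[4,3,-,-]
Step 4: ref 4 -> HIT, frames=[4,3,-,-]
Step 5: ref 4 -> HIT, frames=[4,3,-,-]
Step 6: ref 4 -> HIT, frames=[4,3,-,-]
Step 7: ref 4 -> HIT, frames=[4,3,-,-]
Step 8: ref 4 -> HIT, frames=[4,3,-,-]
Step 9: ref 2 -> FAULT, frames=[4,3,2,-]
Step 10: ref 5 -> FAULT, frames=[4,3,2,5]
Step 11: ref 6 -> FAULT, evict 3, frames=[4,6,2,5]
Step 12: ref 4 -> HIT, frames=[4,6,2,5]
Step 13: ref 3 -> FAULT, evict 2, frames=[4,6,3,5]
At step 13: evicted page 2

Answer: 2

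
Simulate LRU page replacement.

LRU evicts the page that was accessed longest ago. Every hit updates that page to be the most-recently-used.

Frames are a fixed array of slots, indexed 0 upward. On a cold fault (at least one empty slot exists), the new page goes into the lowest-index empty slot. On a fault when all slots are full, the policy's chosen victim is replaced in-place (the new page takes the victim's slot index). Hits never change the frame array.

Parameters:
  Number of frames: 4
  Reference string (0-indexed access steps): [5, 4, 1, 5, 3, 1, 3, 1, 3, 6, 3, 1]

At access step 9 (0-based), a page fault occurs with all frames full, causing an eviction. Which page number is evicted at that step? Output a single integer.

Step 0: ref 5 -> FAULT, frames=[5,-,-,-]
Step 1: ref 4 -> FAULT, frames=[5,4,-,-]
Step 2: ref 1 -> FAULT, frames=[5,4,1,-]
Step 3: ref 5 -> HIT, frames=[5,4,1,-]
Step 4: ref 3 -> FAULT, frames=[5,4,1,3]
Step 5: ref 1 -> HIT, frames=[5,4,1,3]
Step 6: ref 3 -> HIT, frames=[5,4,1,3]
Step 7: ref 1 -> HIT, frames=[5,4,1,3]
Step 8: ref 3 -> HIT, frames=[5,4,1,3]
Step 9: ref 6 -> FAULT, evict 4, frames=[5,6,1,3]
At step 9: evicted page 4

Answer: 4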